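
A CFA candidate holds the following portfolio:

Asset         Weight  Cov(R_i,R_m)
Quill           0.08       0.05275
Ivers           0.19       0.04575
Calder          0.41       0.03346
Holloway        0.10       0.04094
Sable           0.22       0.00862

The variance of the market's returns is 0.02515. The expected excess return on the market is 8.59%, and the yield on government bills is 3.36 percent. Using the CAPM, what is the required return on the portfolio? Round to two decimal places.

14.50%

β_Quill = 0.05275 / 0.02515 = 2.0974
β_Ivers = 0.04575 / 0.02515 = 1.8191
β_Calder = 0.03346 / 0.02515 = 1.3304
β_Holloway = 0.04094 / 0.02515 = 1.6278
β_Sable = 0.00862 / 0.02515 = 0.3427
β_P = Σ w_i β_i = 0.08×2.0974 + 0.19×1.8191 + 0.41×1.3304 + 0.10×1.6278 + 0.22×0.3427 = 1.2971
E(R_P) = R_f + β_P × MRP = 3.36% + 1.2971 × 8.59% = 14.50%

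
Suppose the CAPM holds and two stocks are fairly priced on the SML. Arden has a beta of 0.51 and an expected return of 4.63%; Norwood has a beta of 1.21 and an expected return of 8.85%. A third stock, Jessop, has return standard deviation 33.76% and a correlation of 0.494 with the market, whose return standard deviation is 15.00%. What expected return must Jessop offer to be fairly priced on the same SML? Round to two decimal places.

MRP = (8.85% − 4.63%) / (1.21 − 0.51) = 6.0286%
R_f = 4.63% − 0.51 × 6.0286% = 1.5554%
β_Jessop = ρ·σ_i/σ_m = 0.494 × 33.76 / 15.00 = 1.1118
E(R_Jessop) = R_f + β × MRP = 1.5554% + 1.1118 × 6.0286% = 8.26%

8.26%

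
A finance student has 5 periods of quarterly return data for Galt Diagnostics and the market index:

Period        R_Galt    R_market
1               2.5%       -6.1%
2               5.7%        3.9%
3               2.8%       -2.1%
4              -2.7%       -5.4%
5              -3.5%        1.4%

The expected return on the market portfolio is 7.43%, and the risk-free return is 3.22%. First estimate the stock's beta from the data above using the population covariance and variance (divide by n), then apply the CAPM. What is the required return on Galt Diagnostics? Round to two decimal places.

Mean R_i = (2.5 + 5.7 + 2.8 − 2.7 − 3.5) / 5 = 0.9600%
Mean R_m = (-6.1 + 3.9 − 2.1 − 5.4 + 1.4) / 5 = -1.6600%
Σ(R_i − R̄_i)(R_m − R̄_m) = 18.7480  ⇒  Cov = 18.7480 / 5 = 3.7496
Σ(R_m − R̄_m)² = 74.1720  ⇒  Var(R_m) = 74.1720 / 5 = 14.8344
β = Cov / Var(R_m) = 3.7496 / 14.8344 = 0.2528
MRP = 7.43% − 3.22% = 4.21%
E(R) = R_f + β × MRP = 3.22% + 0.2528 × 4.21% = 4.28%

4.28%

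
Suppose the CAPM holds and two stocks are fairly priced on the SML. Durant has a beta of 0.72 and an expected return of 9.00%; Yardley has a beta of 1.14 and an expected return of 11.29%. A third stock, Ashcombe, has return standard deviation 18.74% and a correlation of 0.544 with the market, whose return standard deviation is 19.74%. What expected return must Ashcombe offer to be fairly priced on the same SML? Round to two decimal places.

7.89%

MRP = (11.29% − 9.00%) / (1.14 − 0.72) = 5.4524%
R_f = 9.00% − 0.72 × 5.4524% = 5.0743%
β_Ashcombe = ρ·σ_i/σ_m = 0.544 × 18.74 / 19.74 = 0.5164
E(R_Ashcombe) = R_f + β × MRP = 5.0743% + 0.5164 × 5.4524% = 7.89%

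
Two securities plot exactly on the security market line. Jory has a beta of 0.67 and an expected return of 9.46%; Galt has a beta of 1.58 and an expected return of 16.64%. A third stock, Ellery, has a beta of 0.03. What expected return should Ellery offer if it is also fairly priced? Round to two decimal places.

MRP (SML slope) = (16.64% − 9.46%) / (1.58 − 0.67) = 7.18% / 0.91 = 7.8901%
R_f (intercept) = 9.46% − 0.67 × 7.8901% = 4.1736%
E(R_Ellery) = R_f + β × MRP = 4.1736% + 0.03 × 7.8901% = 4.41%

4.41%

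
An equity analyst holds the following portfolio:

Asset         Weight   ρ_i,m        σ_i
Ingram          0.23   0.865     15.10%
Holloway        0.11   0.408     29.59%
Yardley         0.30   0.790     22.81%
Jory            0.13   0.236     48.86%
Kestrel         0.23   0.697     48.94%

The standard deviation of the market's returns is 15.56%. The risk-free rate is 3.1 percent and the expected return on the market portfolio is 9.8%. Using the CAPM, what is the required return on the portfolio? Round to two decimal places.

11.32%

β_Ingram = 0.865 × 15.10% / 15.56% = 0.8394
β_Holloway = 0.408 × 29.59% / 15.56% = 0.7759
β_Yardley = 0.790 × 22.81% / 15.56% = 1.1581
β_Jory = 0.236 × 48.86% / 15.56% = 0.7411
β_Kestrel = 0.697 × 48.94% / 15.56% = 2.1922
β_P = Σ w_i β_i = 0.23×0.8394 + 0.11×0.7759 + 0.30×1.1581 + 0.13×0.7411 + 0.23×2.1922 = 1.2264
MRP = 9.8% − 3.1% = 6.70%
E(R_P) = R_f + β_P × MRP = 3.1% + 1.2264 × 6.7% = 11.32%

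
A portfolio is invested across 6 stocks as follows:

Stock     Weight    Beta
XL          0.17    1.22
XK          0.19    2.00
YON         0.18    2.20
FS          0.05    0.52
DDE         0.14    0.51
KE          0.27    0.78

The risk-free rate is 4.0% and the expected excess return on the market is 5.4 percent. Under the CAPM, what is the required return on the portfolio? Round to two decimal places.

10.97%

β_P = Σ w_i β_i = 0.17×1.22 + 0.19×2.00 + 0.18×2.20 + 0.05×0.52 + 0.14×0.51 + 0.27×0.78 = 1.2914
E(R_P) = R_f + β_P × MRP = 4.0% + 1.2914 × 5.4% = 10.97%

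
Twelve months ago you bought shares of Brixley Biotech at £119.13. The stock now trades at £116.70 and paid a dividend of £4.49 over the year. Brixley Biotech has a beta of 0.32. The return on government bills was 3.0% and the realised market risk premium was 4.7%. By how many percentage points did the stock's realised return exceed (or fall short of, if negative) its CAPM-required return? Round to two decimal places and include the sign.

-2.77%

Realised HPR = (P1 + D1 − P0) / P0 = (116.70 + 4.49 − 119.13) / 119.13 = 2.06 / 119.13 = 1.7292%
CAPM required = R_f + β·MRP = 3.0% + 0.32 × 4.7% = 4.5040%
α = realised − required = 1.7292% − 4.5040% = -2.77%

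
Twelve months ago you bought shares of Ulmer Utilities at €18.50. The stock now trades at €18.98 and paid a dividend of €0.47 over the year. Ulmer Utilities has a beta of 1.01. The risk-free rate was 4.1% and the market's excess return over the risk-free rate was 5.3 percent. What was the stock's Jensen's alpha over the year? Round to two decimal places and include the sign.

-4.32%

Realised HPR = (P1 + D1 − P0) / P0 = (18.98 + 0.47 − 18.50) / 18.50 = 0.95 / 18.50 = 5.1351%
CAPM required = R_f + β·MRP = 4.1% + 1.01 × 5.3% = 9.4530%
α = realised − required = 5.1351% − 9.4530% = -4.32%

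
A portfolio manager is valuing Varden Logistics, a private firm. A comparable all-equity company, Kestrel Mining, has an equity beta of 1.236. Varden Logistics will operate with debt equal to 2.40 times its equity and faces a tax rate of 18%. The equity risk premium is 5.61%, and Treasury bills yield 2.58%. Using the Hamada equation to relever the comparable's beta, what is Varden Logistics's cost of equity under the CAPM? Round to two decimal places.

β_L = β_U × [1 + (1 − t)(D/E)] = 1.236 × [1 + (1 − 0.18) × 2.40]
    = 1.236 × [1 + 0.82 × 2.40] = 1.236 × 2.9680 = 3.6684
E(R) = R_f + β_L × MRP = 2.58% + 3.6684 × 5.61% = 23.16%

23.16%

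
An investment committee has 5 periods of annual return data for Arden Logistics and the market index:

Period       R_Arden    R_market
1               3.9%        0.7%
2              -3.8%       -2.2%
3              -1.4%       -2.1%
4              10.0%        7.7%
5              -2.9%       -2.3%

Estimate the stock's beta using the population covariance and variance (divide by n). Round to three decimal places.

Mean R_i = (3.9 − 3.8 − 1.4 + 10.0 − 2.9) / 5 = 1.1600%
Mean R_m = (0.7 − 2.2 − 2.1 + 7.7 − 2.3) / 5 = 0.3600%
Σ(R_i − R̄_i)(R_m − R̄_m) = 95.6120  ⇒  Cov = 95.6120 / 5 = 19.1224
Σ(R_m − R̄_m)² = 73.6720  ⇒  Var(R_m) = 73.6720 / 5 = 14.7344
β = Cov / Var(R_m) = 19.1224 / 14.7344 = 1.2978

1.298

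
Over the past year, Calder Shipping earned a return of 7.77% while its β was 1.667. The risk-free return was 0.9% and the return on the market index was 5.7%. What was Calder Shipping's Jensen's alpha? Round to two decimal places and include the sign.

Market excess return = 5.7% − 0.9% = 4.80%
CAPM benchmark = R_f + β(R_m − R_f) = 0.9% + 1.667 × 4.8% = 8.9016%
α = actual − benchmark = 7.77% − 8.9016% = -1.13%

-1.13%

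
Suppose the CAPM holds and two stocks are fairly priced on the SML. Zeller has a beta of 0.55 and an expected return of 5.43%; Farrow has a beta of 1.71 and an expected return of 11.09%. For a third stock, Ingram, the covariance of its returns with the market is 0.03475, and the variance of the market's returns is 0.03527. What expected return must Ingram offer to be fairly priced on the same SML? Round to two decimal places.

MRP = (11.09% − 5.43%) / (1.71 − 0.55) = 4.8793%
R_f = 5.43% − 0.55 × 4.8793% = 2.7464%
β_Ingram = Cov / Var(R_m) = 0.03475 / 0.03527 = 0.9853
E(R_Ingram) = R_f + β × MRP = 2.7464% + 0.9853 × 4.8793% = 7.55%

7.55%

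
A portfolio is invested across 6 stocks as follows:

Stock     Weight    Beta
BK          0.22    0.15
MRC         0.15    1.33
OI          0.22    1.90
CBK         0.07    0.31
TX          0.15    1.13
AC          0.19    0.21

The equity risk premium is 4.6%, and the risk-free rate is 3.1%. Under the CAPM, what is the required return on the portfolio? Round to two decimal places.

β_P = Σ w_i β_i = 0.22×0.15 + 0.15×1.33 + 0.22×1.90 + 0.07×0.31 + 0.15×1.13 + 0.19×0.21 = 0.8816
E(R_P) = R_f + β_P × MRP = 3.1% + 0.8816 × 4.6% = 7.16%

7.16%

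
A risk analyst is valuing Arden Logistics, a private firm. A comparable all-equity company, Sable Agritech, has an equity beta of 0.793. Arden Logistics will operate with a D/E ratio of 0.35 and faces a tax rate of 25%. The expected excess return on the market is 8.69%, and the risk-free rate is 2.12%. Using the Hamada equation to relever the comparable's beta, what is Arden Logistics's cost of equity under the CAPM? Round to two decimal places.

10.82%

β_L = β_U × [1 + (1 − t)(D/E)] = 0.793 × [1 + (1 − 0.25) × 0.35]
    = 0.793 × [1 + 0.75 × 0.35] = 0.793 × 1.2625 = 1.0012
E(R) = R_f + β_L × MRP = 2.12% + 1.0012 × 8.69% = 10.82%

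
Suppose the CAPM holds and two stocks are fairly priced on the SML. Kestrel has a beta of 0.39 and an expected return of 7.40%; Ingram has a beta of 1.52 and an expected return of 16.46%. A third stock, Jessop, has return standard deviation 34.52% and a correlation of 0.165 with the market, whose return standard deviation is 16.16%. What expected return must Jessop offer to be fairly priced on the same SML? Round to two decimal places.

7.10%

MRP = (16.46% − 7.40%) / (1.52 − 0.39) = 8.0177%
R_f = 7.40% − 0.39 × 8.0177% = 4.2731%
β_Jessop = ρ·σ_i/σ_m = 0.165 × 34.52 / 16.16 = 0.3525
E(R_Jessop) = R_f + β × MRP = 4.2731% + 0.3525 × 8.0177% = 7.10%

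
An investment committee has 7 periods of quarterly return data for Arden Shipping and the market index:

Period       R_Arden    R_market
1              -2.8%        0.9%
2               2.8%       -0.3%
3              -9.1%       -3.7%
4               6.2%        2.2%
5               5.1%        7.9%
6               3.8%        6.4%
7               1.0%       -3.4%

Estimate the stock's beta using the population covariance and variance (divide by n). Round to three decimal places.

0.793

Mean R_i = (-2.8 + 2.8 − 9.1 + 6.2 + 5.1 + 3.8 + 1.0) / 7 = 1.0000%
Mean R_m = (0.9 − 0.3 − 3.7 + 2.2 + 7.9 + 6.4 − 3.4) / 7 = 1.4286%
Σ(R_i − R̄_i)(R_m − R̄_m) = 95.1600  ⇒  Cov = 95.1600 / 7 = 13.5943
Σ(R_m − R̄_m)² = 120.0743  ⇒  Var(R_m) = 120.0743 / 7 = 17.1535
β = Cov / Var(R_m) = 13.5943 / 17.1535 = 0.7925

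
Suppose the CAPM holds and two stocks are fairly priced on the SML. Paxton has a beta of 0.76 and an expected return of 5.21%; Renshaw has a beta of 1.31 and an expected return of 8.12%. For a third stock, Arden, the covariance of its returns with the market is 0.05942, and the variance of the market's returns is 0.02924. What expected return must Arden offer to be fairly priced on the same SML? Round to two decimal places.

11.94%

MRP = (8.12% − 5.21%) / (1.31 − 0.76) = 5.2909%
R_f = 5.21% − 0.76 × 5.2909% = 1.1889%
β_Arden = Cov / Var(R_m) = 0.05942 / 0.02924 = 2.0321
E(R_Arden) = R_f + β × MRP = 1.1889% + 2.0321 × 5.2909% = 11.94%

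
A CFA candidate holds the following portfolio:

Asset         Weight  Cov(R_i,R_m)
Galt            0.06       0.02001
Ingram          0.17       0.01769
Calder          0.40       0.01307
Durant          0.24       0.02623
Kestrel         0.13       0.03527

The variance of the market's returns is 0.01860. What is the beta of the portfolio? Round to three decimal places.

β_Galt = 0.02001 / 0.01860 = 1.0758
β_Ingram = 0.01769 / 0.01860 = 0.9511
β_Calder = 0.01307 / 0.01860 = 0.7027
β_Durant = 0.02623 / 0.01860 = 1.4102
β_Kestrel = 0.03527 / 0.01860 = 1.8962
β_P = Σ w_i β_i = 0.06×1.0758 + 0.17×0.9511 + 0.40×0.7027 + 0.24×1.4102 + 0.13×1.8962 = 1.0923

1.092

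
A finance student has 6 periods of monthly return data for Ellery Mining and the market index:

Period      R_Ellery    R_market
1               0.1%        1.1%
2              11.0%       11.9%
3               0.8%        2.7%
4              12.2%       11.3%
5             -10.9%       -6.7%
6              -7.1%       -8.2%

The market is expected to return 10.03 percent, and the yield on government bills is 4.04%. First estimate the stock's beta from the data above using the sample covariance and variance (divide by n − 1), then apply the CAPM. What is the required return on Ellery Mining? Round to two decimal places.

10.43%

Mean R_i = (0.1 + 11.0 + 0.8 + 12.2 − 10.9 − 7.1) / 6 = 1.0167%
Mean R_m = (1.1 + 11.9 + 2.7 + 11.3 − 6.7 − 8.2) / 6 = 2.0167%
Σ(R_i − R̄_i)(R_m − R̄_m) = 389.9783  ⇒  Cov = 389.9783 / 5 = 77.9957
Σ(R_m − R̄_m)² = 365.5283  ⇒  Var(R_m) = 365.5283 / 5 = 73.1057
β = Cov / Var(R_m) = 77.9957 / 73.1057 = 1.0669
MRP = 10.03% − 4.04% = 5.99%
E(R) = R_f + β × MRP = 4.04% + 1.0669 × 5.99% = 10.43%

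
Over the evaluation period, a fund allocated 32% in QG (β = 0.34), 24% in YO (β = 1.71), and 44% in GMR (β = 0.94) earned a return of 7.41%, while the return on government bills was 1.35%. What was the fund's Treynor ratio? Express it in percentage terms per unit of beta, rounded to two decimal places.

β_P = 0.32×0.34 + 0.24×1.71 + 0.44×0.94 = 0.9328
Treynor = (R_P − R_f) / β_P = (7.41% − 1.35%) / 0.9328 = 6.06% / 0.9328 = 6.50%

6.50%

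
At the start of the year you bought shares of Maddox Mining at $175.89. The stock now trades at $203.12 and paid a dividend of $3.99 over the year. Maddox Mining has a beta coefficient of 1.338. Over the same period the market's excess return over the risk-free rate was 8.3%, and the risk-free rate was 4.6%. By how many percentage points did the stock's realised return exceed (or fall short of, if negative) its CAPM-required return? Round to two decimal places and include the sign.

+2.04%

Realised HPR = (P1 + D1 − P0) / P0 = (203.12 + 3.99 − 175.89) / 175.89 = 31.22 / 175.89 = 17.7497%
CAPM required = R_f + β·MRP = 4.6% + 1.338 × 8.3% = 15.7054%
α = realised − required = 17.7497% − 15.7054% = +2.04%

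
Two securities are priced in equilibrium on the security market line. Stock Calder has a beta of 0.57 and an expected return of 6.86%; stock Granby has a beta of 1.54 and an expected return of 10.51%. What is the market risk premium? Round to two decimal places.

3.76%

Both satisfy E(R) = R_f + β·MRP, so the slope of the SML is
MRP = (10.51% − 6.86%) / (1.54 − 0.57) = 3.65% / 0.97 = 3.7629%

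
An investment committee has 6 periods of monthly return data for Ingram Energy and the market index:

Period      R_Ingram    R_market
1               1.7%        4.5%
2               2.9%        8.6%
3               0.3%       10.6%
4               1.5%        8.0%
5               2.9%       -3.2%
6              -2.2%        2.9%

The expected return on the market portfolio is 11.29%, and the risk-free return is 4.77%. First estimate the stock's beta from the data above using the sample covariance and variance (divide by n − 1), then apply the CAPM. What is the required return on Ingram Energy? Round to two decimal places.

Mean R_i = (1.7 + 2.9 + 0.3 + 1.5 + 2.9 − 2.2) / 6 = 1.1833%
Mean R_m = (4.5 + 8.6 + 10.6 + 8.0 − 3.2 + 2.9) / 6 = 5.2333%
Σ(R_i − R̄_i)(R_m − R̄_m) = -5.0467  ⇒  Cov = -5.0467 / 5 = -1.0093
Σ(R_m − R̄_m)² = 124.8933  ⇒  Var(R_m) = 124.8933 / 5 = 24.9787
β = Cov / Var(R_m) = -1.0093 / 24.9787 = -0.0404
MRP = 11.29% − 4.77% = 6.52%
E(R) = R_f + β × MRP = 4.77% + -0.0404 × 6.52% = 4.51%

4.51%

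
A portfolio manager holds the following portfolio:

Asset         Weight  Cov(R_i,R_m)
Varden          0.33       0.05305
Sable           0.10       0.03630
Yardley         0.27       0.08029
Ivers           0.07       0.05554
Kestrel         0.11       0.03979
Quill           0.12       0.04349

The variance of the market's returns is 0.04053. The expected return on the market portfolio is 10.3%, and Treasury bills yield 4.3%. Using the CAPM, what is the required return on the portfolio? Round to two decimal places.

12.63%

β_Varden = 0.05305 / 0.04053 = 1.3089
β_Sable = 0.03630 / 0.04053 = 0.8956
β_Yardley = 0.08029 / 0.04053 = 1.9810
β_Ivers = 0.05554 / 0.04053 = 1.3703
β_Kestrel = 0.03979 / 0.04053 = 0.9817
β_Quill = 0.04349 / 0.04053 = 1.0730
β_P = Σ w_i β_i = 0.33×1.3089 + 0.10×0.8956 + 0.27×1.9810 + 0.07×1.3703 + 0.11×0.9817 + 0.12×1.0730 = 1.3890
MRP = 10.3% − 4.3% = 6.00%
E(R_P) = R_f + β_P × MRP = 4.3% + 1.3890 × 6.0% = 12.63%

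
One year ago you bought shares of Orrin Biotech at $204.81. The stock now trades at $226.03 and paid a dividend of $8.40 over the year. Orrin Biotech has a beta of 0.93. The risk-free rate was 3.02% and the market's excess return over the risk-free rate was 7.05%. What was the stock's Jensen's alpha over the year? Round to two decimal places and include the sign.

Realised HPR = (P1 + D1 − P0) / P0 = (226.03 + 8.40 − 204.81) / 204.81 = 29.62 / 204.81 = 14.4622%
CAPM required = R_f + β·MRP = 3.02% + 0.93 × 7.05% = 9.5765%
α = realised − required = 14.4622% − 9.5765% = +4.89%

+4.89%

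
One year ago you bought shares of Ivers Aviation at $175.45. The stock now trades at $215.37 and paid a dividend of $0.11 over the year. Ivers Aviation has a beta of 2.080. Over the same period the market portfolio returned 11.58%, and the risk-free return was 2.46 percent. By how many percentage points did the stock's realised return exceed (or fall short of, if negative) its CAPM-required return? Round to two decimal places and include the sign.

+1.39%

Realised HPR = (P1 + D1 − P0) / P0 = (215.37 + 0.11 − 175.45) / 175.45 = 40.03 / 175.45 = 22.8156%
MRP = 11.58% − 2.46% = 9.12%
CAPM required = R_f + β·MRP = 2.46% + 2.080 × 9.12% = 21.42960%
α = realised − required = 22.8156% − 21.42960% = +1.39%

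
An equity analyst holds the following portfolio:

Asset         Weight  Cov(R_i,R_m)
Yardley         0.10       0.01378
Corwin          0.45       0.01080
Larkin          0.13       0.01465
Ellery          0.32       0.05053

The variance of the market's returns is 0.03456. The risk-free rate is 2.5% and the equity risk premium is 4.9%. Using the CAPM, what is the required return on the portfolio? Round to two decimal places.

β_Yardley = 0.01378 / 0.03456 = 0.3987
β_Corwin = 0.01080 / 0.03456 = 0.3125
β_Larkin = 0.01465 / 0.03456 = 0.4239
β_Ellery = 0.05053 / 0.03456 = 1.4621
β_P = Σ w_i β_i = 0.10×0.3987 + 0.45×0.3125 + 0.13×0.4239 + 0.32×1.4621 = 0.7035
E(R_P) = R_f + β_P × MRP = 2.5% + 0.7035 × 4.9% = 5.95%

5.95%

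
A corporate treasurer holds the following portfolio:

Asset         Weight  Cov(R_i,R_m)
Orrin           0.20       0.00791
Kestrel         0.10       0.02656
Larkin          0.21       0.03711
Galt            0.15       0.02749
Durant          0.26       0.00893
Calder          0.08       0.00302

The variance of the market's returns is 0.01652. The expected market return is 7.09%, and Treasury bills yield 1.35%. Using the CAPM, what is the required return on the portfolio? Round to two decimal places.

7.85%

β_Orrin = 0.00791 / 0.01652 = 0.4788
β_Kestrel = 0.02656 / 0.01652 = 1.6077
β_Larkin = 0.03711 / 0.01652 = 2.2464
β_Galt = 0.02749 / 0.01652 = 1.6640
β_Durant = 0.00893 / 0.01652 = 0.5406
β_Calder = 0.00302 / 0.01652 = 0.1828
β_P = Σ w_i β_i = 0.20×0.4788 + 0.10×1.6077 + 0.21×2.2464 + 0.15×1.6640 + 0.26×0.5406 + 0.08×0.1828 = 1.1331
MRP = 7.09% − 1.35% = 5.74%
E(R_P) = R_f + β_P × MRP = 1.35% + 1.1331 × 5.74% = 7.85%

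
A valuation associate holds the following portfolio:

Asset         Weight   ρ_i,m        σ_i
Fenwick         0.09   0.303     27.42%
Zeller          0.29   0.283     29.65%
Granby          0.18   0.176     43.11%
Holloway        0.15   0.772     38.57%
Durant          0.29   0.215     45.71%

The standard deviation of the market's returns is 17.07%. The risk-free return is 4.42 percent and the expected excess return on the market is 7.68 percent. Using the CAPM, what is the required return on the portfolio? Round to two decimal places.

β_Fenwick = 0.303 × 27.42% / 17.07% = 0.4867
β_Zeller = 0.283 × 29.65% / 17.07% = 0.4916
β_Granby = 0.176 × 43.11% / 17.07% = 0.4445
β_Holloway = 0.772 × 38.57% / 17.07% = 1.7443
β_Durant = 0.215 × 45.71% / 17.07% = 0.5757
β_P = Σ w_i β_i = 0.09×0.4867 + 0.29×0.4916 + 0.18×0.4445 + 0.15×1.7443 + 0.29×0.5757 = 0.6950
E(R_P) = R_f + β_P × MRP = 4.42% + 0.6950 × 7.68% = 9.76%

9.76%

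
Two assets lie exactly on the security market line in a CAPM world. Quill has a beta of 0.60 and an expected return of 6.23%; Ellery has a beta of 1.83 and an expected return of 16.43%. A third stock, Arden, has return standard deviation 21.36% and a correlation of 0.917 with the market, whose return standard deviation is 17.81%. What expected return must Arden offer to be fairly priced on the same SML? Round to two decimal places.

MRP = (16.43% − 6.23%) / (1.83 − 0.60) = 8.2927%
R_f = 6.23% − 0.60 × 8.2927% = 1.2544%
β_Arden = ρ·σ_i/σ_m = 0.917 × 21.36 / 17.81 = 1.0998
E(R_Arden) = R_f + β × MRP = 1.2544% + 1.0998 × 8.2927% = 10.37%

10.37%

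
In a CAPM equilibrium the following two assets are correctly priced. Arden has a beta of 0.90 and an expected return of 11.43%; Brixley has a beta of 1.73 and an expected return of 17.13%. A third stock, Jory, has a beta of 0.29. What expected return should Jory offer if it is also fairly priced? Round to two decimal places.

7.24%

MRP (SML slope) = (17.13% − 11.43%) / (1.73 − 0.90) = 5.70% / 0.83 = 6.8675%
R_f (intercept) = 11.43% − 0.90 × 6.8675% = 5.2493%
E(R_Jory) = R_f + β × MRP = 5.2493% + 0.29 × 6.8675% = 7.24%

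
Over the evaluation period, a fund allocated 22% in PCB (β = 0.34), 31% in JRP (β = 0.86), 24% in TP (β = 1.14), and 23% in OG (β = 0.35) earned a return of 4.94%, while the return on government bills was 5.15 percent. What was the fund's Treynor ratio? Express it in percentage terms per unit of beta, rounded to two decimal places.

-0.30%

β_P = 0.22×0.34 + 0.31×0.86 + 0.24×1.14 + 0.23×0.35 = 0.6955
Treynor = (R_P − R_f) / β_P = (4.94% − 5.15%) / 0.6955 = -0.21% / 0.6955 = -0.30%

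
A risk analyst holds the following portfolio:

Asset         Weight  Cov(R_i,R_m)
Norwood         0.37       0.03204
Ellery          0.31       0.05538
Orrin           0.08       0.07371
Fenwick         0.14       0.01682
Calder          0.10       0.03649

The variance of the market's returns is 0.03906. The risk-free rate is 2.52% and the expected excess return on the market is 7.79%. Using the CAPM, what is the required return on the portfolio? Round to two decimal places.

β_Norwood = 0.03204 / 0.03906 = 0.8203
β_Ellery = 0.05538 / 0.03906 = 1.4178
β_Orrin = 0.07371 / 0.03906 = 1.8871
β_Fenwick = 0.01682 / 0.03906 = 0.4306
β_Calder = 0.03649 / 0.03906 = 0.9342
β_P = Σ w_i β_i = 0.37×0.8203 + 0.31×1.4178 + 0.08×1.8871 + 0.14×0.4306 + 0.10×0.9342 = 1.0477
E(R_P) = R_f + β_P × MRP = 2.52% + 1.0477 × 7.79% = 10.68%

10.68%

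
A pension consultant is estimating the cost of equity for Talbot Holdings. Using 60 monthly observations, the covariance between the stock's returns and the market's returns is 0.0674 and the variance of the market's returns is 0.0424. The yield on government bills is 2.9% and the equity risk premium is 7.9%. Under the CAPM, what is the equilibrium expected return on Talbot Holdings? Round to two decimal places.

15.46%

β = Cov(R_i, R_m) / Var(R_m) = 0.0674 / 0.0424 = 1.5896
E(R) = R_f + β × MRP = 2.9% + 1.5896 × 7.9% = 15.46%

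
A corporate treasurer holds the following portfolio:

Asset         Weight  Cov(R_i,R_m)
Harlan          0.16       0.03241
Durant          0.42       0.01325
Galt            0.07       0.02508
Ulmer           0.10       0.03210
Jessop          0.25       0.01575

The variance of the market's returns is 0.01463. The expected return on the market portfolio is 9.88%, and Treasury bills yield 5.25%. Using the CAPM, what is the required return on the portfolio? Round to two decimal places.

β_Harlan = 0.03241 / 0.01463 = 2.2153
β_Durant = 0.01325 / 0.01463 = 0.9057
β_Galt = 0.02508 / 0.01463 = 1.7143
β_Ulmer = 0.03210 / 0.01463 = 2.1941
β_Jessop = 0.01575 / 0.01463 = 1.0766
β_P = Σ w_i β_i = 0.16×2.2153 + 0.42×0.9057 + 0.07×1.7143 + 0.10×2.1941 + 0.25×1.0766 = 1.3434
MRP = 9.88% − 5.25% = 4.63%
E(R_P) = R_f + β_P × MRP = 5.25% + 1.3434 × 4.63% = 11.47%

11.47%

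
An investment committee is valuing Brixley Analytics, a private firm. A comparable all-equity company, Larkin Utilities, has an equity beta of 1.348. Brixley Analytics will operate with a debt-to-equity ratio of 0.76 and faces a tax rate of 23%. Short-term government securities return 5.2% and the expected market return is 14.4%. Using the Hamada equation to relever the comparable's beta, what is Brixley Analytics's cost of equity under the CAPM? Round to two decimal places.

24.86%

β_L = β_U × [1 + (1 − t)(D/E)] = 1.348 × [1 + (1 − 0.23) × 0.76]
    = 1.348 × [1 + 0.77 × 0.76] = 1.348 × 1.5852 = 2.1368
MRP = 14.4% − 5.2% = 9.20%
E(R) = R_f + β_L × MRP = 5.2% + 2.1368 × 9.2% = 24.86%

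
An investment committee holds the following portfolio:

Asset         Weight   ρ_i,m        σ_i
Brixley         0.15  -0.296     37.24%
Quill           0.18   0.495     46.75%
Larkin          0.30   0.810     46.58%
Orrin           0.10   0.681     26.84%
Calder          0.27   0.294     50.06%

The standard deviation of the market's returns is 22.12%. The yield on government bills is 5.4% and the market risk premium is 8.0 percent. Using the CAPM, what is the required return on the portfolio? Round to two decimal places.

β_Brixley = -0.296 × 37.24% / 22.12% = -0.4983
β_Quill = 0.495 × 46.75% / 22.12% = 1.0462
β_Larkin = 0.810 × 46.58% / 22.12% = 1.7057
β_Orrin = 0.681 × 26.84% / 22.12% = 0.8263
β_Calder = 0.294 × 50.06% / 22.12% = 0.6654
β_P = Σ w_i β_i = 0.15×-0.4983 + 0.18×1.0462 + 0.30×1.7057 + 0.10×0.8263 + 0.27×0.6654 = 0.8876
E(R_P) = R_f + β_P × MRP = 5.4% + 0.8876 × 8.0% = 12.50%

12.50%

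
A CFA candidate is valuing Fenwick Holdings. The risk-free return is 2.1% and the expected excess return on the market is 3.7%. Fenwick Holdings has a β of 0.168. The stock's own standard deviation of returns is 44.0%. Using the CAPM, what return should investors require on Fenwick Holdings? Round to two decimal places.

2.72%

E(R) = R_f + β × MRP = 2.1% + 0.168 × 3.7% = 2.72%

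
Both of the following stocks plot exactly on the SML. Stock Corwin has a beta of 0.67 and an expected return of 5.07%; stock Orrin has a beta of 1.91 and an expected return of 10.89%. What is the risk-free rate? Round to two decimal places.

1.93%

Both satisfy E(R) = R_f + β·MRP, so the slope of the SML is
MRP = (10.89% − 5.07%) / (1.91 − 0.67) = 5.82% / 1.24 = 4.6935%
R_f = E(R_Corwin) − β_Corwin·MRP = 5.07% − 0.67 × 4.6935% = 1.9254%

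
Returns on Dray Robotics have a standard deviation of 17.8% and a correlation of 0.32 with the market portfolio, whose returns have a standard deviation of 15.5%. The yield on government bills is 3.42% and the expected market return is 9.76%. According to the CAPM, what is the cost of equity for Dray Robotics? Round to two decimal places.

β = ρ × σ_i / σ_m = 0.32 × 17.8% / 15.5% = 0.3675
MRP = 9.76% − 3.42% = 6.34%
E(R) = 3.42% + 0.3675 × 6.34% = 5.75%

5.75%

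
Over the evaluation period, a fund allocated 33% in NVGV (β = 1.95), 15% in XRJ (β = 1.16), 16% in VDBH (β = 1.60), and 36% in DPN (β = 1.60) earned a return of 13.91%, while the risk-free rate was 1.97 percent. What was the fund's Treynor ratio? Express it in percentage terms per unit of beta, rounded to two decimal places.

β_P = 0.33×1.95 + 0.15×1.16 + 0.16×1.60 + 0.36×1.60 = 1.6495
Treynor = (R_P − R_f) / β_P = (13.91% − 1.97%) / 1.6495 = 11.94% / 1.6495 = 7.24%

7.24%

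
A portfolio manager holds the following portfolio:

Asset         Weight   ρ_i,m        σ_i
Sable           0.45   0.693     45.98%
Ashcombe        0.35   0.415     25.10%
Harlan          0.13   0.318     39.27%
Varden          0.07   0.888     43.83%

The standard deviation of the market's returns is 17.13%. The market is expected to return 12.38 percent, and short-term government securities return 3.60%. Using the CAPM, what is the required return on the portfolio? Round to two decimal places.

15.05%

β_Sable = 0.693 × 45.98% / 17.13% = 1.8601
β_Ashcombe = 0.415 × 25.10% / 17.13% = 0.6081
β_Harlan = 0.318 × 39.27% / 17.13% = 0.7290
β_Varden = 0.888 × 43.83% / 17.13% = 2.2721
β_P = Σ w_i β_i = 0.45×1.8601 + 0.35×0.6081 + 0.13×0.7290 + 0.07×2.2721 = 1.3037
MRP = 12.38% − 3.60% = 8.78%
E(R_P) = R_f + β_P × MRP = 3.60% + 1.3037 × 8.78% = 15.05%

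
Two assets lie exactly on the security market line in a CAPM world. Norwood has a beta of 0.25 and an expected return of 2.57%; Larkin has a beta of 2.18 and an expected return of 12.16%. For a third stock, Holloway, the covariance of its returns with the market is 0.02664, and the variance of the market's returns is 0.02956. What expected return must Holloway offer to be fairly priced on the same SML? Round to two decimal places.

MRP = (12.16% − 2.57%) / (2.18 − 0.25) = 4.9689%
R_f = 2.57% − 0.25 × 4.9689% = 1.3278%
β_Holloway = Cov / Var(R_m) = 0.02664 / 0.02956 = 0.9012
E(R_Holloway) = R_f + β × MRP = 1.3278% + 0.9012 × 4.9689% = 5.81%

5.81%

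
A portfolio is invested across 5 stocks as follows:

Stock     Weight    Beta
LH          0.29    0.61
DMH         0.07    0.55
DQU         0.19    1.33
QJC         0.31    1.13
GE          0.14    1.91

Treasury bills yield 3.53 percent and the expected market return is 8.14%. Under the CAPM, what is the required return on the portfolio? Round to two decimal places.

8.54%

β_P = Σ w_i β_i = 0.29×0.61 + 0.07×0.55 + 0.19×1.33 + 0.31×1.13 + 0.14×1.91 = 1.0858
MRP = 8.14% − 3.53% = 4.61%
E(R_P) = R_f + β_P × MRP = 3.53% + 1.0858 × 4.61% = 8.54%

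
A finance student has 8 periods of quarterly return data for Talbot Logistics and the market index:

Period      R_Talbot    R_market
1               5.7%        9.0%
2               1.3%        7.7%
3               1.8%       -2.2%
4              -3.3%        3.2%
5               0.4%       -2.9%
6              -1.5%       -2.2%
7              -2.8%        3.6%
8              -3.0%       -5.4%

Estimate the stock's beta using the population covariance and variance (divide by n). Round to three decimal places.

0.290

Mean R_i = (5.7 + 1.3 + 1.8 − 3.3 + 0.4 − 1.5 − 2.8 − 3.0) / 8 = -0.1750%
Mean R_m = (9.0 + 7.7 − 2.2 + 3.2 − 2.9 − 2.2 + 3.6 − 5.4) / 8 = 1.3500%
Σ(R_i − R̄_i)(R_m − R̄_m) = 56.9400  ⇒  Cov = 56.9400 / 8 = 7.1175
Σ(R_m − R̄_m)² = 196.1600  ⇒  Var(R_m) = 196.1600 / 8 = 24.5200
β = Cov / Var(R_m) = 7.1175 / 24.5200 = 0.2903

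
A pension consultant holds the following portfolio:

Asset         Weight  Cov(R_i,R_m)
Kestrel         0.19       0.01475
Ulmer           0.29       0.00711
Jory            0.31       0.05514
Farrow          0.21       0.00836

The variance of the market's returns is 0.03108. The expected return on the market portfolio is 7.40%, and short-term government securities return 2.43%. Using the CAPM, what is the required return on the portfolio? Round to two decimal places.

6.22%

β_Kestrel = 0.01475 / 0.03108 = 0.4746
β_Ulmer = 0.00711 / 0.03108 = 0.2288
β_Jory = 0.05514 / 0.03108 = 1.7741
β_Farrow = 0.00836 / 0.03108 = 0.2690
β_P = Σ w_i β_i = 0.19×0.4746 + 0.29×0.2288 + 0.31×1.7741 + 0.21×0.2690 = 0.7630
MRP = 7.40% − 2.43% = 4.97%
E(R_P) = R_f + β_P × MRP = 2.43% + 0.7630 × 4.97% = 6.22%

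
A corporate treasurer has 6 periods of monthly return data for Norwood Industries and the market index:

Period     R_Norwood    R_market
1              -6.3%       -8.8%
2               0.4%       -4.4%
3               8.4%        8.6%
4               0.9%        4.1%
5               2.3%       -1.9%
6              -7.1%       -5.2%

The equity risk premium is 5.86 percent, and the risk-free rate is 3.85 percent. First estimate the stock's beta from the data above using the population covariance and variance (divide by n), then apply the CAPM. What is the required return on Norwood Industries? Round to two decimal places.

8.36%

Mean R_i = (-6.3 + 0.4 + 8.4 + 0.9 + 2.3 − 7.1) / 6 = -0.2333%
Mean R_m = (-8.8 − 4.4 + 8.6 + 4.1 − 1.9 − 5.2) / 6 = -1.2667%
Σ(R_i − R̄_i)(R_m − R̄_m) = 160.3867  ⇒  Cov = 160.3867 / 6 = 26.7311
Σ(R_m − R̄_m)² = 208.5933  ⇒  Var(R_m) = 208.5933 / 6 = 34.7656
β = Cov / Var(R_m) = 26.7311 / 34.7656 = 0.7689
E(R) = R_f + β × MRP = 3.85% + 0.7689 × 5.86% = 8.36%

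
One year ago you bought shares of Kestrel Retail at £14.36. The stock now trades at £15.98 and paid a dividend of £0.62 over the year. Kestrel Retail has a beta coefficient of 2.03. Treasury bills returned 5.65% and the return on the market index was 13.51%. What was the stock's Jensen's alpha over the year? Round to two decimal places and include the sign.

-6.01%

Realised HPR = (P1 + D1 − P0) / P0 = (15.98 + 0.62 − 14.36) / 14.36 = 2.24 / 14.36 = 15.5989%
MRP = 13.51% − 5.65% = 7.86%
CAPM required = R_f + β·MRP = 5.65% + 2.03 × 7.86% = 21.6058%
α = realised − required = 15.5989% − 21.6058% = -6.01%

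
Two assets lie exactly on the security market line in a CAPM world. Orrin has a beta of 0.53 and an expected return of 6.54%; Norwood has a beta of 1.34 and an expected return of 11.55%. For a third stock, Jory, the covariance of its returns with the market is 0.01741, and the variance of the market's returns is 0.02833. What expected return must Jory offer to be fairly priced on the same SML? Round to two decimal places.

7.06%

MRP = (11.55% − 6.54%) / (1.34 − 0.53) = 6.1852%
R_f = 6.54% − 0.53 × 6.1852% = 3.2618%
β_Jory = Cov / Var(R_m) = 0.01741 / 0.02833 = 0.6145
E(R_Jory) = R_f + β × MRP = 3.2618% + 0.6145 × 6.1852% = 7.06%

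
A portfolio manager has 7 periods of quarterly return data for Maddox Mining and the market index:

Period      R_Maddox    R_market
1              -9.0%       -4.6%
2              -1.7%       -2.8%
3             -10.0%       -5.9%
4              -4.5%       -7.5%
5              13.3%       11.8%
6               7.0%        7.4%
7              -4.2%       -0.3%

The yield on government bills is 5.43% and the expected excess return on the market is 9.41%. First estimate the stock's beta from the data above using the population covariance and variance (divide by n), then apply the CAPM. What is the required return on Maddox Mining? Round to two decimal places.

Mean R_i = (-9.0 − 1.7 − 10.0 − 4.5 + 13.3 + 7.0 − 4.2) / 7 = -1.3000%
Mean R_m = (-4.6 − 2.8 − 5.9 − 7.5 + 11.8 + 7.4 − 0.3) / 7 = -0.2714%
Σ(R_i − R̄_i)(R_m − R̄_m) = 346.4400  ⇒  Cov = 346.4400 / 7 = 49.4914
Σ(R_m − R̄_m)² = 313.6343  ⇒  Var(R_m) = 313.6343 / 7 = 44.8049
β = Cov / Var(R_m) = 49.4914 / 44.8049 = 1.1046
E(R) = R_f + β × MRP = 5.43% + 1.1046 × 9.41% = 15.82%

15.82%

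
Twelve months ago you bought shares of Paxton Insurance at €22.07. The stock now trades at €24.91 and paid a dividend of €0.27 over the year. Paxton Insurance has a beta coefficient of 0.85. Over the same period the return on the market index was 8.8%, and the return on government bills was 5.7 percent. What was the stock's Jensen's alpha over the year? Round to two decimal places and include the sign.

+5.76%

Realised HPR = (P1 + D1 − P0) / P0 = (24.91 + 0.27 − 22.07) / 22.07 = 3.11 / 22.07 = 14.0915%
MRP = 8.8% − 5.7% = 3.10%
CAPM required = R_f + β·MRP = 5.7% + 0.85 × 3.1% = 8.3350%
α = realised − required = 14.0915% − 8.3350% = +5.76%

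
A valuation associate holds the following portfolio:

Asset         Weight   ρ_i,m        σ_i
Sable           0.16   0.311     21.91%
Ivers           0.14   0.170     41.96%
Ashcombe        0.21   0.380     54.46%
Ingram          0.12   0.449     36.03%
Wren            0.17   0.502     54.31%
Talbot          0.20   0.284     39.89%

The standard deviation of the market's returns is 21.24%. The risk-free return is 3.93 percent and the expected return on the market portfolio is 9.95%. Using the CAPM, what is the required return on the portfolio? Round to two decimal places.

β_Sable = 0.311 × 21.91% / 21.24% = 0.3208
β_Ivers = 0.170 × 41.96% / 21.24% = 0.3358
β_Ashcombe = 0.380 × 54.46% / 21.24% = 0.9743
β_Ingram = 0.449 × 36.03% / 21.24% = 0.7617
β_Wren = 0.502 × 54.31% / 21.24% = 1.2836
β_Talbot = 0.284 × 39.89% / 21.24% = 0.5334
β_P = Σ w_i β_i = 0.16×0.3208 + 0.14×0.3358 + 0.21×0.9743 + 0.12×0.7617 + 0.17×1.2836 + 0.20×0.5334 = 0.7192
MRP = 9.95% − 3.93% = 6.02%
E(R_P) = R_f + β_P × MRP = 3.93% + 0.7192 × 6.02% = 8.26%

8.26%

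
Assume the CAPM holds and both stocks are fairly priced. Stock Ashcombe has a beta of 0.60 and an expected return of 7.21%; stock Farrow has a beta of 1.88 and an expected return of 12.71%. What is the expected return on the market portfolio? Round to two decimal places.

Both satisfy E(R) = R_f + β·MRP, so the slope of the SML is
MRP = (12.71% − 7.21%) / (1.88 − 0.60) = 5.50% / 1.28 = 4.2969%
R_f = E(R_Ashcombe) − β_Ashcombe·MRP = 7.21% − 0.60 × 4.2969% = 4.6319%
E(R_m) = R_f + MRP = 4.6319% + 4.2969% = 8.93%

8.93%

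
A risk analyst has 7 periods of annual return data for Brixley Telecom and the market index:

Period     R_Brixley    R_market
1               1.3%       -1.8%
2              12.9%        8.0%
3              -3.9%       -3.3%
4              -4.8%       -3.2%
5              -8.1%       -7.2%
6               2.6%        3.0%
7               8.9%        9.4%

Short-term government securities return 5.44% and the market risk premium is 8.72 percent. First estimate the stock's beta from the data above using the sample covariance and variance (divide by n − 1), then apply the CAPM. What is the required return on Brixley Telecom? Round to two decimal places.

Mean R_i = (1.3 + 12.9 − 3.9 − 4.8 − 8.1 + 2.6 + 8.9) / 7 = 1.2714%
Mean R_m = (-1.8 + 8.0 − 3.3 − 3.2 − 7.2 + 3.0 + 9.4) / 7 = 0.7000%
Σ(R_i − R̄_i)(R_m − R̄_m) = 272.6400  ⇒  Cov = 272.6400 / 6 = 45.4400
Σ(R_m − R̄_m)² = 234.1400  ⇒  Var(R_m) = 234.1400 / 6 = 39.0233
β = Cov / Var(R_m) = 45.4400 / 39.0233 = 1.1644
E(R) = R_f + β × MRP = 5.44% + 1.1644 × 8.72% = 15.59%

15.59%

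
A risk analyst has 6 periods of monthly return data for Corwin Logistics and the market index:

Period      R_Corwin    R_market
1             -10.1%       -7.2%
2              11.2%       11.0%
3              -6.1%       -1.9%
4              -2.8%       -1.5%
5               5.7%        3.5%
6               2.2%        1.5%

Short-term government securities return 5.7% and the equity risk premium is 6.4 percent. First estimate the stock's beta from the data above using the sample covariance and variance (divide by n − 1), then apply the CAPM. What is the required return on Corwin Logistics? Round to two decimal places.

Mean R_i = (-10.1 + 11.2 − 6.1 − 2.8 + 5.7 + 2.2) / 6 = 0.0167%
Mean R_m = (-7.2 + 11.0 − 1.9 − 1.5 + 3.5 + 1.5) / 6 = 0.9000%
Σ(R_i − R̄_i)(R_m − R̄_m) = 234.8700  ⇒  Cov = 234.8700 / 5 = 46.9740
Σ(R_m − R̄_m)² = 188.3400  ⇒  Var(R_m) = 188.3400 / 5 = 37.6680
β = Cov / Var(R_m) = 46.9740 / 37.6680 = 1.2471
E(R) = R_f + β × MRP = 5.7% + 1.2471 × 6.4% = 13.68%

13.68%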